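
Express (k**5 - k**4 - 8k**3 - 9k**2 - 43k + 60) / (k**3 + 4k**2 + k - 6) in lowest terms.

(k**3 - 3k**2 + k - 20)/(k + 2)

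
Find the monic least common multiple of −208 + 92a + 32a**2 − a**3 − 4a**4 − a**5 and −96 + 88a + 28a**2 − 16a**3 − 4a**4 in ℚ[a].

−624 + 692a + 120a**2 − 159a**3 − 42a**4 + 6a**5 + 6a**6 + a**7

Apply the Euclidean algorithm:
  −a**5 − 4a**4 − a**3 + 32a**2 + 92a − 208 = ((1/4)a)(−4a**4 − 16a**3 + 28a**2 + 88a − 96) + (−8a**3 + 10a**2 + 116a − 208)
  −4a**4 − 16a**3 + 28a**2 + 88a − 96 = ((1/2)a + 21/8)(−8a**3 + 10a**2 + 116a − 208) + (−(225/4)a**2 − (225/2)a + 450)
  −8a**3 + 10a**2 + 116a − 208 = ((32/225)a − 104/225)(−(225/4)a**2 − (225/2)a + 450) + (0)
Last nonzero remainder: −(225/4)a**2 − (225/2)a + 450. Dividing through by −225/4 gives the monic gcd a**2 + 2a − 8.
Then lcm(f, g) = f·g / gcd(f, g); expanding and making the result monic gives the answer.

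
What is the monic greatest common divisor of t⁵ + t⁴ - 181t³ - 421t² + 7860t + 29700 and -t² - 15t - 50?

t² + 15t + 50

By polynomial division,
  t⁵ + t⁴ - 181t³ - 421t² + 7860t + 29700 = (-t³ + 14t² + 21t - 594)(-t² - 15t - 50) + (0)
Last nonzero remainder: -t² - 15t - 50. Dividing through by -1 gives the monic gcd t² + 15t + 50.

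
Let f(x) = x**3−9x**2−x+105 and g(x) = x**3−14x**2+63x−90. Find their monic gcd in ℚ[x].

Euclidean algorithm in ℚ[x]:
  x**3−9x**2−x+105 = (x**3−14x**2+63x−90) + (5x**2−64x+195)
  x**3−14x**2+63x−90 = ((1/5)x−6/25)(5x**2−64x+195) + ((216/25)x−216/5)
  5x**2−64x+195 = ((125/216)x−325/72)((216/25)x−216/5) + (0)
Last nonzero remainder: (216/25)x−216/5. Dividing through by 216/25 gives the monic gcd x−5.

x−5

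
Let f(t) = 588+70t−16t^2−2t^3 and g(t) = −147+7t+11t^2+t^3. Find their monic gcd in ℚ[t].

49+14t+t^2

By polynomial division,
  −2t^3−16t^2+70t+588 = (−2)(t^3+11t^2+7t−147) + (6t^2+84t+294)
  t^3+11t^2+7t−147 = ((1/6)t−1/2)(6t^2+84t+294) + (0)
Last nonzero remainder: 6t^2+84t+294. Dividing through by 6 gives the monic gcd t^2+14t+49.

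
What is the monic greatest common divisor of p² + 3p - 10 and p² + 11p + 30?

p + 5

By polynomial division,
  p² + 3p - 10 = (p² + 11p + 30) + (-8p - 40)
  p² + 11p + 30 = (-(1/8)p - 3/4)(-8p - 40) + (0)
Last nonzero remainder: -8p - 40. Dividing through by -8 gives the monic gcd p + 5.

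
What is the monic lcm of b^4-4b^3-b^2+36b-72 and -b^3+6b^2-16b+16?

b^5-6b^4+7b^3+38b^2-144b+144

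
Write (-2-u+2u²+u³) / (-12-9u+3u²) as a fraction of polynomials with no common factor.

(-2+u+u²)/(-12+3u)

Repeated division with remainder:
  u³+2u²-u-2 = ((1/3)u+5/3)(3u²-9u-12) + (18u+18)
  3u²-9u-12 = ((1/6)u-2/3)(18u+18) + (0)
Last nonzero remainder: 18u+18. Dividing through by 18 gives the monic gcd u+1.
Cancel u+1 from numerator and denominator to get the reduced form.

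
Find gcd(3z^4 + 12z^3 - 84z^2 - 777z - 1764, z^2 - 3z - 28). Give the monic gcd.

z^2 - 3z - 28

Euclidean algorithm in ℚ[z]:
  3z^4 + 12z^3 - 84z^2 - 777z - 1764 = (3z^2 + 21z + 63)(z^2 - 3z - 28) + (0)
The last nonzero remainder z^2 - 3z - 28 is already monic.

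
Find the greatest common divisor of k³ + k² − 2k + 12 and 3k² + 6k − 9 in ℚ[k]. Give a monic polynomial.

Repeated division with remainder:
  k³ + k² − 2k + 12 = ((1/3)k − 1/3)(3k² + 6k − 9) + (3k + 9)
  3k² + 6k − 9 = (k − 1)(3k + 9) + (0)
Last nonzero remainder: 3k + 9. Dividing through by 3 gives the monic gcd k + 3.

k + 3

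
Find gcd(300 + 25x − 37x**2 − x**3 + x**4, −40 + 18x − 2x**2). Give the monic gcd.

20 − 9x + x**2

Euclidean algorithm in ℚ[x]:
  x**4 − x**3 − 37x**2 + 25x + 300 = (−(1/2)x**2 − 4x − 15/2)(−2x**2 + 18x − 40) + (0)
Last nonzero remainder: −2x**2 + 18x − 40. Dividing through by −2 gives the monic gcd x**2 − 9x + 20.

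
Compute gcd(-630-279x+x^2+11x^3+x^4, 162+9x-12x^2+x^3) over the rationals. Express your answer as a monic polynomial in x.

Apply the Euclidean algorithm:
  x^4+11x^3+x^2-279x-630 = (x+23)(x^3-12x^2+9x+162) + (268x^2-648x-4356)
  x^3-12x^2+9x+162 = ((1/268)x-321/8978)(268x^2-648x-4356) + ((9360/4489)x+28080/4489)
  268x^2-648x-4356 = ((300763/2340)x-543169/780)((9360/4489)x+28080/4489) + (0)
Last nonzero remainder: (9360/4489)x+28080/4489. Dividing through by 9360/4489 gives the monic gcd x+3.

3+x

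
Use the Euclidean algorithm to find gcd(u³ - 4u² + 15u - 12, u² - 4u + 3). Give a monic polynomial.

u - 1

Euclidean algorithm in ℚ[u]:
  u³ - 4u² + 15u - 12 = (u)(u² - 4u + 3) + (12u - 12)
  u² - 4u + 3 = ((1/12)u - 1/4)(12u - 12) + (0)
Last nonzero remainder: 12u - 12. Dividing through by 12 gives the monic gcd u - 1.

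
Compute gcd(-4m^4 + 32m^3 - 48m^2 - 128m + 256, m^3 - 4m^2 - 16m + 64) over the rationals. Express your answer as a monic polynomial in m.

m^2 - 8m + 16

By polynomial division,
  -4m^4 + 32m^3 - 48m^2 - 128m + 256 = (-4m + 16)(m^3 - 4m^2 - 16m + 64) + (-48m^2 + 384m - 768)
  m^3 - 4m^2 - 16m + 64 = (-(1/48)m - 1/12)(-48m^2 + 384m - 768) + (0)
Last nonzero remainder: -48m^2 + 384m - 768. Dividing through by -48 gives the monic gcd m^2 - 8m + 16.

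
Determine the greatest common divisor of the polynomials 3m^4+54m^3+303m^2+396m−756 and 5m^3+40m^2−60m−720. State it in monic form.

Euclidean algorithm in ℚ[m]:
  3m^4+54m^3+303m^2+396m−756 = ((3/5)m+6)(5m^3+40m^2−60m−720) + (99m^2+1188m+3564)
  5m^3+40m^2−60m−720 = ((5/99)m−20/99)(99m^2+1188m+3564) + (0)
Last nonzero remainder: 99m^2+1188m+3564. Dividing through by 99 gives the monic gcd m^2+12m+36.

m^2+12m+36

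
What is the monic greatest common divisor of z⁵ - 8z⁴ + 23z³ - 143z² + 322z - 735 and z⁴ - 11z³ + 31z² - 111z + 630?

Repeated division with remainder:
  z⁵ - 8z⁴ + 23z³ - 143z² + 322z - 735 = (z + 3)(z⁴ - 11z³ + 31z² - 111z + 630) + (25z³ - 125z² + 25z - 2625)
  z⁴ - 11z³ + 31z² - 111z + 630 = ((1/25)z - 6/25)(25z³ - 125z² + 25z - 2625) + (0)
Last nonzero remainder: 25z³ - 125z² + 25z - 2625. Dividing through by 25 gives the monic gcd z³ - 5z² + z - 105.

z³ - 5z² + z - 105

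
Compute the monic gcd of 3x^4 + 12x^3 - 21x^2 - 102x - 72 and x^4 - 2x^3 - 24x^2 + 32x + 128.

x^2 + 6x + 8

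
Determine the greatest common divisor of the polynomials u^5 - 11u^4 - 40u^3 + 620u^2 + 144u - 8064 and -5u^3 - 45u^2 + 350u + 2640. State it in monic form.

Repeated division with remainder:
  u^5 - 11u^4 - 40u^3 + 620u^2 + 144u - 8064 = (-(1/5)u^2 + 4u - 42)(-5u^3 - 45u^2 + 350u + 2640) + (-2142u^2 + 4284u + 102816)
  -5u^3 - 45u^2 + 350u + 2640 = ((5/2142)u + 55/2142)(-2142u^2 + 4284u + 102816) + (0)
Last nonzero remainder: -2142u^2 + 4284u + 102816. Dividing through by -2142 gives the monic gcd u^2 - 2u - 48.

u^2 - 2u - 48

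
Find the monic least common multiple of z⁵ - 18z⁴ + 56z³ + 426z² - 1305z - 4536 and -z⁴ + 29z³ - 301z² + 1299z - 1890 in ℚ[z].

Repeated division with remainder:
  z⁵ - 18z⁴ + 56z³ + 426z² - 1305z - 4536 = (-z - 11)(-z⁴ + 29z³ - 301z² + 1299z - 1890) + (74z³ - 1586z² + 11094z - 25326)
  -z⁴ + 29z³ - 301z² + 1299z - 1890 = (-(1/74)z + 140/1369)(74z³ - 1586z² + 11094z - 25326) + ((15210/1369)z² - (243360/1369)z + 958230/1369)
  74z³ - 1586z² + 11094z - 25326 = ((50653/7605)z - 91723/2535)((15210/1369)z² - (243360/1369)z + 958230/1369) + (0)
Last nonzero remainder: (15210/1369)z² - (243360/1369)z + 958230/1369. Dividing through by 15210/1369 gives the monic gcd z² - 16z + 63.
Then lcm(f, g) = f·g / gcd(f, g); expanding and making the result monic gives the answer.

z⁷ - 31z⁶ + 320z⁵ - 842z⁴ - 5163z³ + 25209z² + 19818z - 136080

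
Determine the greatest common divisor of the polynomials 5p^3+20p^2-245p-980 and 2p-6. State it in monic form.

1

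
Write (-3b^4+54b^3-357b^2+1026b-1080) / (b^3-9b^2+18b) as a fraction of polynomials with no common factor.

(-3b^2+27b-60)/(b)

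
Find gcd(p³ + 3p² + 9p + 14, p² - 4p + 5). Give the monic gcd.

1

Euclidean algorithm in ℚ[p]:
  p³ + 3p² + 9p + 14 = (p + 7)(p² - 4p + 5) + (32p - 21)
  p² - 4p + 5 = ((1/32)p - 107/1024)(32p - 21) + (2873/1024)
  32p - 21 = ((32768/2873)p - 21504/2873)(2873/1024) + (0)
The last nonzero remainder is the constant 2873/1024, so the polynomials are coprime and gcd = 1.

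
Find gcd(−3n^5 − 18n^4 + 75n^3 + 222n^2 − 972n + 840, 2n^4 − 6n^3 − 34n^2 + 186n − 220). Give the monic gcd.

n^2 + 3n − 10

By polynomial division,
  −3n^5 − 18n^4 + 75n^3 + 222n^2 − 972n + 840 = (−(3/2)n − 27/2)(2n^4 − 6n^3 − 34n^2 + 186n − 220) + (−57n^3 + 42n^2 + 1209n − 2130)
  2n^4 − 6n^3 − 34n^2 + 186n − 220 = (−(2/57)n + 86/1083)(−57n^3 + 42n^2 + 1209n − 2130) + ((1836/361)n^2 + (5508/361)n − 18360/361)
  −57n^3 + 42n^2 + 1209n − 2130 = (−(6859/612)n + 25631/612)((1836/361)n^2 + (5508/361)n − 18360/361) + (0)
Last nonzero remainder: (1836/361)n^2 + (5508/361)n − 18360/361. Dividing through by 1836/361 gives the monic gcd n^2 + 3n − 10.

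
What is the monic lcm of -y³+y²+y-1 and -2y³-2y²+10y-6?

Repeated division with remainder:
  -y³+y²+y-1 = (1/2)(-2y³-2y²+10y-6) + (2y²-4y+2)
  -2y³-2y²+10y-6 = (-y-3)(2y²-4y+2) + (0)
Last nonzero remainder: 2y²-4y+2. Dividing through by 2 gives the monic gcd y²-2y+1.
Then lcm(f, g) = f·g / gcd(f, g); expanding and making the result monic gives the answer.

y⁴+2y³-4y²-2y+3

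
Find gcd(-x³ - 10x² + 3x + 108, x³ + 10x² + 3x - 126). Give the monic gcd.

By polynomial division,
  -x³ - 10x² + 3x + 108 = (-1)(x³ + 10x² + 3x - 126) + (6x - 18)
  x³ + 10x² + 3x - 126 = ((1/6)x² + (13/6)x + 7)(6x - 18) + (0)
Last nonzero remainder: 6x - 18. Dividing through by 6 gives the monic gcd x - 3.

x - 3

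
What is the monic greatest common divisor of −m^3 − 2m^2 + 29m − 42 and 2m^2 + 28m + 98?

m + 7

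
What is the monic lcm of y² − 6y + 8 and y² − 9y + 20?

Repeated division with remainder:
  y² − 6y + 8 = (y² − 9y + 20) + (3y − 12)
  y² − 9y + 20 = ((1/3)y − 5/3)(3y − 12) + (0)
Last nonzero remainder: 3y − 12. Dividing through by 3 gives the monic gcd y − 4.
Then lcm(f, g) = f·g / gcd(f, g); expanding and making the result monic gives the answer.

y³ − 11y² + 38y − 40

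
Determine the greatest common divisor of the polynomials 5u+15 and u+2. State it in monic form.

1

Repeated division with remainder:
  5u+15 = (5)(u+2) + (5)
  u+2 = ((1/5)u+2/5)(5) + (0)
The last nonzero remainder is the constant 5, so the polynomials are coprime and gcd = 1.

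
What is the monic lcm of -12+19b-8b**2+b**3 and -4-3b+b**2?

-12+7b+11b**2-7b**3+b**4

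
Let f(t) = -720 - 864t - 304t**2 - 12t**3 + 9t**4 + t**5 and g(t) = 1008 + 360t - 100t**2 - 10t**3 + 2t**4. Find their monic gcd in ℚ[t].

-72 - 36t + 2t**2 + t**3

Euclidean algorithm in ℚ[t]:
  t**5 + 9t**4 - 12t**3 - 304t**2 - 864t - 720 = ((1/2)t + 7)(2t**4 - 10t**3 - 100t**2 + 360t + 1008) + (108t**3 + 216t**2 - 3888t - 7776)
  2t**4 - 10t**3 - 100t**2 + 360t + 1008 = ((1/54)t - 7/54)(108t**3 + 216t**2 - 3888t - 7776) + (0)
Last nonzero remainder: 108t**3 + 216t**2 - 3888t - 7776. Dividing through by 108 gives the monic gcd t**3 + 2t**2 - 36t - 72.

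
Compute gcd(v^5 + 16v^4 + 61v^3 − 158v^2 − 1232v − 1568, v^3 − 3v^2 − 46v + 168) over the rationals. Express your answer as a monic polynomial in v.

v^2 + 3v − 28

Euclidean algorithm in ℚ[v]:
  v^5 + 16v^4 + 61v^3 − 158v^2 − 1232v − 1568 = (v^2 + 19v + 164)(v^3 − 3v^2 − 46v + 168) + (1040v^2 + 3120v − 29120)
  v^3 − 3v^2 − 46v + 168 = ((1/1040)v − 3/520)(1040v^2 + 3120v − 29120) + (0)
Last nonzero remainder: 1040v^2 + 3120v − 29120. Dividing through by 1040 gives the monic gcd v^2 + 3v − 28.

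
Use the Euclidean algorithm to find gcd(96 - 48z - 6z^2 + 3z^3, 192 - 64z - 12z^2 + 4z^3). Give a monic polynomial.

-16 + z^2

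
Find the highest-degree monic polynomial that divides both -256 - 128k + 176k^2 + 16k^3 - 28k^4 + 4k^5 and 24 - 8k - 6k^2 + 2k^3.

-4 + k^2

Repeated division with remainder:
  4k^5 - 28k^4 + 16k^3 + 176k^2 - 128k - 256 = (2k^2 - 8k - 8)(2k^3 - 6k^2 - 8k + 24) + (16k^2 - 64)
  2k^3 - 6k^2 - 8k + 24 = ((1/8)k - 3/8)(16k^2 - 64) + (0)
Last nonzero remainder: 16k^2 - 64. Dividing through by 16 gives the monic gcd k^2 - 4.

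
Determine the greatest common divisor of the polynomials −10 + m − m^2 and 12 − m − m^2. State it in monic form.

1

By polynomial division,
  −m^2 + m − 10 = (−m^2 − m + 12) + (2m − 22)
  −m^2 − m + 12 = (−(1/2)m − 6)(2m − 22) + (−120)
  2m − 22 = (−(1/60)m + 11/60)(−120) + (0)
The last nonzero remainder is the constant −120, so the polynomials are coprime and gcd = 1.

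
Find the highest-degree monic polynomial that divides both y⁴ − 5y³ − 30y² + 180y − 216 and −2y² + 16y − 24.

y² − 8y + 12

Repeated division with remainder:
  y⁴ − 5y³ − 30y² + 180y − 216 = (−(1/2)y² − (3/2)y + 9)(−2y² + 16y − 24) + (0)
Last nonzero remainder: −2y² + 16y − 24. Dividing through by −2 gives the monic gcd y² − 8y + 12.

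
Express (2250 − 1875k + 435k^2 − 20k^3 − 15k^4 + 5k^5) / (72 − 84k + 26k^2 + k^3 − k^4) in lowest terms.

(−375 − 10k^2 − 5k^3)/(−12 + 4k + k^2)

Apply the Euclidean algorithm:
  5k^5 − 15k^4 − 20k^3 + 435k^2 − 1875k + 2250 = (−5k + 10)(−k^4 + k^3 + 26k^2 − 84k + 72) + (100k^3 − 245k^2 − 675k + 1530)
  −k^4 + k^3 + 26k^2 − 84k + 72 = (−(1/100)k − 29/2000)(100k^3 − 245k^2 − 675k + 1530) + ((6279/400)k^2 − (6279/80)k + 18837/200)
  100k^3 − 245k^2 − 675k + 1530 = ((40000/6279)k + 34000/2093)((6279/400)k^2 − (6279/80)k + 18837/200) + (0)
Last nonzero remainder: (6279/400)k^2 − (6279/80)k + 18837/200. Dividing through by 6279/400 gives the monic gcd k^2 − 5k + 6.
Cancel k^2 − 5k + 6 from numerator and denominator to get the reduced form.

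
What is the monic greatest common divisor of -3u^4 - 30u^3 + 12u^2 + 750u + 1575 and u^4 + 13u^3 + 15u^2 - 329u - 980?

u^2 + 2u - 35

Euclidean algorithm in ℚ[u]:
  -3u^4 - 30u^3 + 12u^2 + 750u + 1575 = (-3)(u^4 + 13u^3 + 15u^2 - 329u - 980) + (9u^3 + 57u^2 - 237u - 1365)
  u^4 + 13u^3 + 15u^2 - 329u - 980 = ((1/9)u + 20/27)(9u^3 + 57u^2 - 237u - 1365) + (-(8/9)u^2 - (16/9)u + 280/9)
  9u^3 + 57u^2 - 237u - 1365 = (-(81/8)u - 351/8)(-(8/9)u^2 - (16/9)u + 280/9) + (0)
Last nonzero remainder: -(8/9)u^2 - (16/9)u + 280/9. Dividing through by -8/9 gives the monic gcd u^2 + 2u - 35.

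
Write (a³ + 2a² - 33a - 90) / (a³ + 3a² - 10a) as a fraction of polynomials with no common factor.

By polynomial division,
  a³ + 2a² - 33a - 90 = (a³ + 3a² - 10a) + (-a² - 23a - 90)
  a³ + 3a² - 10a = (-a + 20)(-a² - 23a - 90) + (360a + 1800)
  -a² - 23a - 90 = (-(1/360)a - 1/20)(360a + 1800) + (0)
Last nonzero remainder: 360a + 1800. Dividing through by 360 gives the monic gcd a + 5.
Cancel a + 5 from numerator and denominator to get the reduced form.

(a² - 3a - 18)/(a² - 2a)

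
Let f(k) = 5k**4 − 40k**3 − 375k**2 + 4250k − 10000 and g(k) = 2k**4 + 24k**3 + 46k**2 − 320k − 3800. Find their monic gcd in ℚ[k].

By polynomial division,
  5k**4 − 40k**3 − 375k**2 + 4250k − 10000 = (5/2)(2k**4 + 24k**3 + 46k**2 − 320k − 3800) + (−100k**3 − 490k**2 + 5050k − 500)
  2k**4 + 24k**3 + 46k**2 − 320k − 3800 = (−(1/50)k − 71/500)(−100k**3 − 490k**2 + 5050k − 500) + ((3871/50)k**2 + (3871/10)k − 3871)
  −100k**3 − 490k**2 + 5050k − 500 = (−(5000/3871)k + 500/3871)((3871/50)k**2 + (3871/10)k − 3871) + (0)
Last nonzero remainder: (3871/50)k**2 + (3871/10)k − 3871. Dividing through by 3871/50 gives the monic gcd k**2 + 5k − 50.

k**2 + 5k − 50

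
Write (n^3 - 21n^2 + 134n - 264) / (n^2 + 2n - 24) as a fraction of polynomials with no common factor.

(n^2 - 17n + 66)/(n + 6)

Apply the Euclidean algorithm:
  n^3 - 21n^2 + 134n - 264 = (n - 23)(n^2 + 2n - 24) + (204n - 816)
  n^2 + 2n - 24 = ((1/204)n + 1/34)(204n - 816) + (0)
Last nonzero remainder: 204n - 816. Dividing through by 204 gives the monic gcd n - 4.
Cancel n - 4 from numerator and denominator to get the reduced form.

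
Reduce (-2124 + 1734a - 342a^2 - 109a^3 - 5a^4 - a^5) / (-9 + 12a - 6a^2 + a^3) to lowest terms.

(-708 - 130a - 8a^2 - a^3)/(-3 + a)

Apply the Euclidean algorithm:
  -a^5 - 5a^4 - 109a^3 - 342a^2 + 1734a - 2124 = (-a^2 - 11a - 163)(a^3 - 6a^2 + 12a - 9) + (-1197a^2 + 3591a - 3591)
  a^3 - 6a^2 + 12a - 9 = (-(1/1197)a + 1/399)(-1197a^2 + 3591a - 3591) + (0)
Last nonzero remainder: -1197a^2 + 3591a - 3591. Dividing through by -1197 gives the monic gcd a^2 - 3a + 3.
Cancel a^2 - 3a + 3 from numerator and denominator to get the reduced form.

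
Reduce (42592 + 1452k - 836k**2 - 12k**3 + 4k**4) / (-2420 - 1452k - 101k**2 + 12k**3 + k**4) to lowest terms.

Euclidean algorithm in ℚ[k]:
  4k**4 - 12k**3 - 836k**2 + 1452k + 42592 = (4)(k**4 + 12k**3 - 101k**2 - 1452k - 2420) + (-60k**3 - 432k**2 + 7260k + 52272)
  k**4 + 12k**3 - 101k**2 - 1452k - 2420 = (-(1/60)k - 2/25)(-60k**3 - 432k**2 + 7260k + 52272) + (-(364/25)k**2 + 44044/25)
  -60k**3 - 432k**2 + 7260k + 52272 = ((375/91)k + 2700/91)(-(364/25)k**2 + 44044/25) + (0)
Last nonzero remainder: -(364/25)k**2 + 44044/25. Dividing through by -364/25 gives the monic gcd k**2 - 121.
Cancel k**2 - 121 from numerator and denominator to get the reduced form.

(-352 - 12k + 4k**2)/(20 + 12k + k**2)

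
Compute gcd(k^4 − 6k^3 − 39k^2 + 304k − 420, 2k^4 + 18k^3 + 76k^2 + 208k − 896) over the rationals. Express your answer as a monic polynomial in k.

Euclidean algorithm in ℚ[k]:
  k^4 − 6k^3 − 39k^2 + 304k − 420 = (1/2)(2k^4 + 18k^3 + 76k^2 + 208k − 896) + (−15k^3 − 77k^2 + 200k + 28)
  2k^4 + 18k^3 + 76k^2 + 208k − 896 = (−(2/15)k − 116/225)(−15k^3 − 77k^2 + 200k + 28) + ((14168/225)k^2 + (14168/45)k − 198352/225)
  −15k^3 − 77k^2 + 200k + 28 = (−(3375/14168)k − 225/7084)((14168/225)k^2 + (14168/45)k − 198352/225) + (0)
Last nonzero remainder: (14168/225)k^2 + (14168/45)k − 198352/225. Dividing through by 14168/225 gives the monic gcd k^2 + 5k − 14.

k^2 + 5k − 14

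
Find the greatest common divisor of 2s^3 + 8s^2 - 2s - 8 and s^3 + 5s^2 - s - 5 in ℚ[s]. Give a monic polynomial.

By polynomial division,
  2s^3 + 8s^2 - 2s - 8 = (2)(s^3 + 5s^2 - s - 5) + (-2s^2 + 2)
  s^3 + 5s^2 - s - 5 = (-(1/2)s - 5/2)(-2s^2 + 2) + (0)
Last nonzero remainder: -2s^2 + 2. Dividing through by -2 gives the monic gcd s^2 - 1.

s^2 - 1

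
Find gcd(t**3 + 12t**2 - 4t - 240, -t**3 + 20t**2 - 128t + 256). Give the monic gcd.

t - 4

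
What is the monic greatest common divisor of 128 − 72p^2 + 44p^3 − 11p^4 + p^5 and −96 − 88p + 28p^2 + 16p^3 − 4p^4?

−4 − 3p + p^2

Apply the Euclidean algorithm:
  p^5 − 11p^4 + 44p^3 − 72p^2 + 128 = (−(1/4)p + 7/4)(−4p^4 + 16p^3 + 28p^2 − 88p − 96) + (23p^3 − 143p^2 + 130p + 296)
  −4p^4 + 16p^3 + 28p^2 − 88p − 96 = (−(4/23)p − 204/529)(23p^3 − 143p^2 + 130p + 296) + (−(2400/529)p^2 + (7200/529)p + 9600/529)
  23p^3 − 143p^2 + 130p + 296 = (−(12167/2400)p + 19573/1200)(−(2400/529)p^2 + (7200/529)p + 9600/529) + (0)
Last nonzero remainder: −(2400/529)p^2 + (7200/529)p + 9600/529. Dividing through by −2400/529 gives the monic gcd p^2 − 3p − 4.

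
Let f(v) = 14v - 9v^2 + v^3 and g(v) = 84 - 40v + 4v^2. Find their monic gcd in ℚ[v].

Repeated division with remainder:
  v^3 - 9v^2 + 14v = ((1/4)v + 1/4)(4v^2 - 40v + 84) + (3v - 21)
  4v^2 - 40v + 84 = ((4/3)v - 4)(3v - 21) + (0)
Last nonzero remainder: 3v - 21. Dividing through by 3 gives the monic gcd v - 7.

-7 + v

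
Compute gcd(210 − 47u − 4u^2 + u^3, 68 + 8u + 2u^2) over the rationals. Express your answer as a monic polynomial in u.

1

Euclidean algorithm in ℚ[u]:
  u^3 − 4u^2 − 47u + 210 = ((1/2)u − 4)(2u^2 + 8u + 68) + (−49u + 482)
  2u^2 + 8u + 68 = (−(2/49)u − 1356/2401)(−49u + 482) + (816860/2401)
  −49u + 482 = (−(117649/816860)u + 578641/408430)(816860/2401) + (0)
The last nonzero remainder is the constant 816860/2401, so the polynomials are coprime and gcd = 1.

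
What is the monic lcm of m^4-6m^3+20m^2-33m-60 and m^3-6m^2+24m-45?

m^5-9m^4+38m^3-93m^2+39m+180

Repeated division with remainder:
  m^4-6m^3+20m^2-33m-60 = (m)(m^3-6m^2+24m-45) + (-4m^2+12m-60)
  m^3-6m^2+24m-45 = (-(1/4)m+3/4)(-4m^2+12m-60) + (0)
Last nonzero remainder: -4m^2+12m-60. Dividing through by -4 gives the monic gcd m^2-3m+15.
Then lcm(f, g) = f·g / gcd(f, g); expanding and making the result monic gives the answer.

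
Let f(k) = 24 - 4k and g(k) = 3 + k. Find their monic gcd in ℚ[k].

Repeated division with remainder:
  -4k + 24 = (-4)(k + 3) + (36)
  k + 3 = ((1/36)k + 1/12)(36) + (0)
The last nonzero remainder is the constant 36, so the polynomials are coprime and gcd = 1.

1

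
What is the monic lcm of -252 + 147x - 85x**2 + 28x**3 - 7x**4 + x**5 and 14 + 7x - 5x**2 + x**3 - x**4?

504 - 42x - 229x**2 + 176x**3 - 99x**4 + 33x**5 - 8x**6 + x**7

By polynomial division,
  x**5 - 7x**4 + 28x**3 - 85x**2 + 147x - 252 = (-x + 6)(-x**4 + x**3 - 5x**2 + 7x + 14) + (17x**3 - 48x**2 + 119x - 336)
  -x**4 + x**3 - 5x**2 + 7x + 14 = (-(1/17)x - 31/289)(17x**3 - 48x**2 + 119x - 336) + (-(910/289)x**2 - 6370/289)
  17x**3 - 48x**2 + 119x - 336 = (-(4913/910)x + 6936/455)(-(910/289)x**2 - 6370/289) + (0)
Last nonzero remainder: -(910/289)x**2 - 6370/289. Dividing through by -910/289 gives the monic gcd x**2 + 7.
Then lcm(f, g) = f·g / gcd(f, g); expanding and making the result monic gives the answer.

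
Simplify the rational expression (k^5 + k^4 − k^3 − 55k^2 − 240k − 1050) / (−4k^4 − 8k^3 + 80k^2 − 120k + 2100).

Repeated division with remainder:
  k^5 + k^4 − k^3 − 55k^2 − 240k − 1050 = (−(1/4)k + 1/4)(−4k^4 − 8k^3 + 80k^2 − 120k + 2100) + (21k^3 − 105k^2 + 315k − 1575)
  −4k^4 − 8k^3 + 80k^2 − 120k + 2100 = (−(4/21)k − 4/3)(21k^3 − 105k^2 + 315k − 1575) + (0)
Last nonzero remainder: 21k^3 − 105k^2 + 315k − 1575. Dividing through by 21 gives the monic gcd k^3 − 5k^2 + 15k − 75.
Cancel k^3 − 5k^2 + 15k − 75 from numerator and denominator to get the reduced form.

(−k^2 − 6k − 14)/(4k + 28)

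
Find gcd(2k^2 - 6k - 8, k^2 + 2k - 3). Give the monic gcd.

Apply the Euclidean algorithm:
  2k^2 - 6k - 8 = (2)(k^2 + 2k - 3) + (-10k - 2)
  k^2 + 2k - 3 = (-(1/10)k - 9/50)(-10k - 2) + (-84/25)
  -10k - 2 = ((125/42)k + 25/42)(-84/25) + (0)
The last nonzero remainder is the constant -84/25, so the polynomials are coprime and gcd = 1.

1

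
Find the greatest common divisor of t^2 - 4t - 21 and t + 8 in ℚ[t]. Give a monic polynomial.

By polynomial division,
  t^2 - 4t - 21 = (t - 12)(t + 8) + (75)
  t + 8 = ((1/75)t + 8/75)(75) + (0)
The last nonzero remainder is the constant 75, so the polynomials are coprime and gcd = 1.

1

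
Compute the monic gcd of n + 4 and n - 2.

1

Apply the Euclidean algorithm:
  n + 4 = (n - 2) + (6)
  n - 2 = ((1/6)n - 1/3)(6) + (0)
The last nonzero remainder is the constant 6, so the polynomials are coprime and gcd = 1.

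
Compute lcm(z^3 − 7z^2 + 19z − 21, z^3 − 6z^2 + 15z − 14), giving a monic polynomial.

Apply the Euclidean algorithm:
  z^3 − 7z^2 + 19z − 21 = (z^3 − 6z^2 + 15z − 14) + (−z^2 + 4z − 7)
  z^3 − 6z^2 + 15z − 14 = (−z + 2)(−z^2 + 4z − 7) + (0)
Last nonzero remainder: −z^2 + 4z − 7. Dividing through by −1 gives the monic gcd z^2 − 4z + 7.
Then lcm(f, g) = f·g / gcd(f, g); expanding and making the result monic gives the answer.

z^4 − 9z^3 + 33z^2 − 59z + 42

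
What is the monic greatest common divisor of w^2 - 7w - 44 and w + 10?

By polynomial division,
  w^2 - 7w - 44 = (w - 17)(w + 10) + (126)
  w + 10 = ((1/126)w + 5/63)(126) + (0)
The last nonzero remainder is the constant 126, so the polynomials are coprime and gcd = 1.

1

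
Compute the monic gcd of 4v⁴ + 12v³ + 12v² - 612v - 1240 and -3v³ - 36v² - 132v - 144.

v + 2

Apply the Euclidean algorithm:
  4v⁴ + 12v³ + 12v² - 612v - 1240 = (-(4/3)v + 12)(-3v³ - 36v² - 132v - 144) + (268v² + 780v + 488)
  -3v³ - 36v² - 132v - 144 = (-(3/268)v - 1827/17956)(268v² + 780v + 488) + (-(211761/4489)v - 423522/4489)
  268v² + 780v + 488 = (-(1203052/211761)v - 1095316/211761)(-(211761/4489)v - 423522/4489) + (0)
Last nonzero remainder: -(211761/4489)v - 423522/4489. Dividing through by -211761/4489 gives the monic gcd v + 2.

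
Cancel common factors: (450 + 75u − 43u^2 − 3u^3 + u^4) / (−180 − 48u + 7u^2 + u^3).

(−25 + u^2)/(10 + u)

Euclidean algorithm in ℚ[u]:
  u^4 − 3u^3 − 43u^2 + 75u + 450 = (u − 10)(u^3 + 7u^2 − 48u − 180) + (75u^2 − 225u − 1350)
  u^3 + 7u^2 − 48u − 180 = ((1/75)u + 2/15)(75u^2 − 225u − 1350) + (0)
Last nonzero remainder: 75u^2 − 225u − 1350. Dividing through by 75 gives the monic gcd u^2 − 3u − 18.
Cancel u^2 − 3u − 18 from numerator and denominator to get the reduced form.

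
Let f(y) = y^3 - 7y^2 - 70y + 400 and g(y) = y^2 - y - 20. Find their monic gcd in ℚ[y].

y - 5

Apply the Euclidean algorithm:
  y^3 - 7y^2 - 70y + 400 = (y - 6)(y^2 - y - 20) + (-56y + 280)
  y^2 - y - 20 = (-(1/56)y - 1/14)(-56y + 280) + (0)
Last nonzero remainder: -56y + 280. Dividing through by -56 gives the monic gcd y - 5.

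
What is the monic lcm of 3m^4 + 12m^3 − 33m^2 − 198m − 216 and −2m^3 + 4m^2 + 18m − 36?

m^6 − m^5 − 25m^4 + 13m^3 + 192m^2 − 36m − 432

Euclidean algorithm in ℚ[m]:
  3m^4 + 12m^3 − 33m^2 − 198m − 216 = (−(3/2)m − 9)(−2m^3 + 4m^2 + 18m − 36) + (30m^2 − 90m − 540)
  −2m^3 + 4m^2 + 18m − 36 = (−(1/15)m − 1/15)(30m^2 − 90m − 540) + (−24m − 72)
  30m^2 − 90m − 540 = (−(5/4)m + 15/2)(−24m − 72) + (0)
Last nonzero remainder: −24m − 72. Dividing through by −24 gives the monic gcd m + 3.
Then lcm(f, g) = f·g / gcd(f, g); expanding and making the result monic gives the answer.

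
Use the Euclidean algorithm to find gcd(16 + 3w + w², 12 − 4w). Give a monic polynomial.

1

Euclidean algorithm in ℚ[w]:
  w² + 3w + 16 = (−(1/4)w − 3/2)(−4w + 12) + (34)
  −4w + 12 = (−(2/17)w + 6/17)(34) + (0)
The last nonzero remainder is the constant 34, so the polynomials are coprime and gcd = 1.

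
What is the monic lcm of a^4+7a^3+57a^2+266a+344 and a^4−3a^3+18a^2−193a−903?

Apply the Euclidean algorithm:
  a^4+7a^3+57a^2+266a+344 = (a^4−3a^3+18a^2−193a−903) + (10a^3+39a^2+459a+1247)
  a^4−3a^3+18a^2−193a−903 = ((1/10)a−69/100)(10a^3+39a^2+459a+1247) + (−(99/100)a^2−(99/100)a−4257/100)
  10a^3+39a^2+459a+1247 = (−(1000/99)a−2900/99)(−(99/100)a^2−(99/100)a−4257/100) + (0)
Last nonzero remainder: −(99/100)a^2−(99/100)a−4257/100. Dividing through by −99/100 gives the monic gcd a^2+a+43.
Then lcm(f, g) = f·g / gcd(f, g); expanding and making the result monic gives the answer.

a^6+3a^5+8a^4−109a^3−1917a^2−6962a−7224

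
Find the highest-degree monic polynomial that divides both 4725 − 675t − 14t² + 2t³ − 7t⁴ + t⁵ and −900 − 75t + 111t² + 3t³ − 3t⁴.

−25 + t²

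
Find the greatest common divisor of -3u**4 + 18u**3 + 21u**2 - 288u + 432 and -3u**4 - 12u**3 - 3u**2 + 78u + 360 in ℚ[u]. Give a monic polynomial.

u**2 + u - 12

Apply the Euclidean algorithm:
  -3u**4 + 18u**3 + 21u**2 - 288u + 432 = (-3u**4 - 12u**3 - 3u**2 + 78u + 360) + (30u**3 + 24u**2 - 366u + 72)
  -3u**4 - 12u**3 - 3u**2 + 78u + 360 = (-(1/10)u - 8/25)(30u**3 + 24u**2 - 366u + 72) + (-(798/25)u**2 - (798/25)u + 9576/25)
  30u**3 + 24u**2 - 366u + 72 = (-(125/133)u + 25/133)(-(798/25)u**2 - (798/25)u + 9576/25) + (0)
Last nonzero remainder: -(798/25)u**2 - (798/25)u + 9576/25. Dividing through by -798/25 gives the monic gcd u**2 + u - 12.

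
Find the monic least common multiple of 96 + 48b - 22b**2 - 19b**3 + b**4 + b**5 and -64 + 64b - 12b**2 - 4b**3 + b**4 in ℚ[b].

Apply the Euclidean algorithm:
  b**5 + b**4 - 19b**3 - 22b**2 + 48b + 96 = (b + 5)(b**4 - 4b**3 - 12b**2 + 64b - 64) + (13b**3 - 26b**2 - 208b + 416)
  b**4 - 4b**3 - 12b**2 + 64b - 64 = ((1/13)b - 2/13)(13b**3 - 26b**2 - 208b + 416) + (0)
Last nonzero remainder: 13b**3 - 26b**2 - 208b + 416. Dividing through by 13 gives the monic gcd b**3 - 2b**2 - 16b + 32.
Then lcm(f, g) = f·g / gcd(f, g); expanding and making the result monic gives the answer.

-192 + 92b**2 + 16b**3 - 21b**4 - b**5 + b**6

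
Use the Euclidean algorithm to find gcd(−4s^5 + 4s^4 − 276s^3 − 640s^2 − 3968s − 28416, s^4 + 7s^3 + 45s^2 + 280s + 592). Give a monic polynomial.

Euclidean algorithm in ℚ[s]:
  −4s^5 + 4s^4 − 276s^3 − 640s^2 − 3968s − 28416 = (−4s + 32)(s^4 + 7s^3 + 45s^2 + 280s + 592) + (−320s^3 − 960s^2 − 10560s − 47360)
  s^4 + 7s^3 + 45s^2 + 280s + 592 = (−(1/320)s − 1/80)(−320s^3 − 960s^2 − 10560s − 47360) + (0)
Last nonzero remainder: −320s^3 − 960s^2 − 10560s − 47360. Dividing through by −320 gives the monic gcd s^3 + 3s^2 + 33s + 148.

s^3 + 3s^2 + 33s + 148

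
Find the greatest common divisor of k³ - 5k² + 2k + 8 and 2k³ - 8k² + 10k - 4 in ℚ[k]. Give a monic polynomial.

Apply the Euclidean algorithm:
  k³ - 5k² + 2k + 8 = (1/2)(2k³ - 8k² + 10k - 4) + (-k² - 3k + 10)
  2k³ - 8k² + 10k - 4 = (-2k + 14)(-k² - 3k + 10) + (72k - 144)
  -k² - 3k + 10 = (-(1/72)k - 5/72)(72k - 144) + (0)
Last nonzero remainder: 72k - 144. Dividing through by 72 gives the monic gcd k - 2.

k - 2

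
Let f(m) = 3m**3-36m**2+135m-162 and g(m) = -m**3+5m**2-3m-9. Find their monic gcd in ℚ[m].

Apply the Euclidean algorithm:
  3m**3-36m**2+135m-162 = (-3)(-m**3+5m**2-3m-9) + (-21m**2+126m-189)
  -m**3+5m**2-3m-9 = ((1/21)m+1/21)(-21m**2+126m-189) + (0)
Last nonzero remainder: -21m**2+126m-189. Dividing through by -21 gives the monic gcd m**2-6m+9.

m**2-6m+9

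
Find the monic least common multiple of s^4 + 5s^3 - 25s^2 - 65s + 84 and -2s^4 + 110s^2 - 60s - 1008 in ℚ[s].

s^5 - s^4 - 55s^3 + 85s^2 + 474s - 504

Repeated division with remainder:
  s^4 + 5s^3 - 25s^2 - 65s + 84 = (-1/2)(-2s^4 + 110s^2 - 60s - 1008) + (5s^3 + 30s^2 - 95s - 420)
  -2s^4 + 110s^2 - 60s - 1008 = (-(2/5)s + 12/5)(5s^3 + 30s^2 - 95s - 420) + (0)
Last nonzero remainder: 5s^3 + 30s^2 - 95s - 420. Dividing through by 5 gives the monic gcd s^3 + 6s^2 - 19s - 84.
Then lcm(f, g) = f·g / gcd(f, g); expanding and making the result monic gives the answer.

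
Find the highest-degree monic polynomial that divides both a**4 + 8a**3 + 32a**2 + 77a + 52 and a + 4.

a + 4

Apply the Euclidean algorithm:
  a**4 + 8a**3 + 32a**2 + 77a + 52 = (a**3 + 4a**2 + 16a + 13)(a + 4) + (0)
The last nonzero remainder a + 4 is already monic.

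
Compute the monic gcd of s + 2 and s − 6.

1

Apply the Euclidean algorithm:
  s + 2 = (s − 6) + (8)
  s − 6 = ((1/8)s − 3/4)(8) + (0)
The last nonzero remainder is the constant 8, so the polynomials are coprime and gcd = 1.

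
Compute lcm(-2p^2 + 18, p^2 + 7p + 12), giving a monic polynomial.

p^3 + 4p^2 - 9p - 36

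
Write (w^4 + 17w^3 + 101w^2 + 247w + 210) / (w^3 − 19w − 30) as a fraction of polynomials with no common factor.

(w^2 + 12w + 35)/(w − 5)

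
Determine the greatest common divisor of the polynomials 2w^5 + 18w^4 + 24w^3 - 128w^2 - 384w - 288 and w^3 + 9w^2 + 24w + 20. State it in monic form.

By polynomial division,
  2w^5 + 18w^4 + 24w^3 - 128w^2 - 384w - 288 = (2w^2 - 24)(w^3 + 9w^2 + 24w + 20) + (48w^2 + 192w + 192)
  w^3 + 9w^2 + 24w + 20 = ((1/48)w + 5/48)(48w^2 + 192w + 192) + (0)
Last nonzero remainder: 48w^2 + 192w + 192. Dividing through by 48 gives the monic gcd w^2 + 4w + 4.

w^2 + 4w + 4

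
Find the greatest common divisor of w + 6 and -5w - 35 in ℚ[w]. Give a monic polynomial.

Euclidean algorithm in ℚ[w]:
  w + 6 = (-1/5)(-5w - 35) + (-1)
  -5w - 35 = (5w + 35)(-1) + (0)
The last nonzero remainder is the constant -1, so the polynomials are coprime and gcd = 1.

1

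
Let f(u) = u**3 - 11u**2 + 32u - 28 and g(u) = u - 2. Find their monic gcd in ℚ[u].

Apply the Euclidean algorithm:
  u**3 - 11u**2 + 32u - 28 = (u**2 - 9u + 14)(u - 2) + (0)
The last nonzero remainder u - 2 is already monic.

u - 2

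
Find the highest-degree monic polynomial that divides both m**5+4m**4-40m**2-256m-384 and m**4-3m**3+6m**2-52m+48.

Euclidean algorithm in ℚ[m]:
  m**5+4m**4-40m**2-256m-384 = (m+7)(m**4-3m**3+6m**2-52m+48) + (15m**3-30m**2+60m-720)
  m**4-3m**3+6m**2-52m+48 = ((1/15)m-1/15)(15m**3-30m**2+60m-720) + (0)
Last nonzero remainder: 15m**3-30m**2+60m-720. Dividing through by 15 gives the monic gcd m**3-2m**2+4m-48.

m**3-2m**2+4m-48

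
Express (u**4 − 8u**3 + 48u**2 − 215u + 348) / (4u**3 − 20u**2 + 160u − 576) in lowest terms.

(u**3 − 4u**2 + 32u − 87)/(4u**2 − 4u + 144)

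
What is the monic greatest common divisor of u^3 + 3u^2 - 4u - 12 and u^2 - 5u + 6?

Euclidean algorithm in ℚ[u]:
  u^3 + 3u^2 - 4u - 12 = (u + 8)(u^2 - 5u + 6) + (30u - 60)
  u^2 - 5u + 6 = ((1/30)u - 1/10)(30u - 60) + (0)
Last nonzero remainder: 30u - 60. Dividing through by 30 gives the monic gcd u - 2.

u - 2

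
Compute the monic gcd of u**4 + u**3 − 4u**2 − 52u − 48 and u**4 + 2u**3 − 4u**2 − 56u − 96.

u**3 − 4u − 48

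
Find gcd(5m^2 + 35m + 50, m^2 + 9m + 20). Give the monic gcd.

m + 5

Repeated division with remainder:
  5m^2 + 35m + 50 = (5)(m^2 + 9m + 20) + (−10m − 50)
  m^2 + 9m + 20 = (−(1/10)m − 2/5)(−10m − 50) + (0)
Last nonzero remainder: −10m − 50. Dividing through by −10 gives the monic gcd m + 5.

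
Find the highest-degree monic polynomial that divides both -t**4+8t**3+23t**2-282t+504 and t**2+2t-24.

t**2+2t-24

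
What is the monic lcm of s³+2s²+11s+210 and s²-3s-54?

s⁴-7s³-7s²+111s-1890

Repeated division with remainder:
  s³+2s²+11s+210 = (s+5)(s²-3s-54) + (80s+480)
  s²-3s-54 = ((1/80)s-9/80)(80s+480) + (0)
Last nonzero remainder: 80s+480. Dividing through by 80 gives the monic gcd s+6.
Then lcm(f, g) = f·g / gcd(f, g); expanding and making the result monic gives the answer.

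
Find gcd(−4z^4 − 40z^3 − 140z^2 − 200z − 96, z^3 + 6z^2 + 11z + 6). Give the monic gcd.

z^3 + 6z^2 + 11z + 6

Euclidean algorithm in ℚ[z]:
  −4z^4 − 40z^3 − 140z^2 − 200z − 96 = (−4z − 16)(z^3 + 6z^2 + 11z + 6) + (0)
The last nonzero remainder z^3 + 6z^2 + 11z + 6 is already monic.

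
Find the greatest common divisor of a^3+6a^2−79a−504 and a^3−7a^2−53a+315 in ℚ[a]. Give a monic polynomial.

a^2−2a−63

Repeated division with remainder:
  a^3+6a^2−79a−504 = (a^3−7a^2−53a+315) + (13a^2−26a−819)
  a^3−7a^2−53a+315 = ((1/13)a−5/13)(13a^2−26a−819) + (0)
Last nonzero remainder: 13a^2−26a−819. Dividing through by 13 gives the monic gcd a^2−2a−63.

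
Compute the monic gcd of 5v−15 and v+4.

Repeated division with remainder:
  5v−15 = (5)(v+4) + (−35)
  v+4 = (−(1/35)v−4/35)(−35) + (0)
The last nonzero remainder is the constant −35, so the polynomials are coprime and gcd = 1.

1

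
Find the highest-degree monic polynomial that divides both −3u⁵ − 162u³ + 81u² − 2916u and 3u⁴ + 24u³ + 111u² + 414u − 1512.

Apply the Euclidean algorithm:
  −3u⁵ − 162u³ + 81u² − 2916u = (−u + 8)(3u⁴ + 24u³ + 111u² + 414u − 1512) + (−243u³ − 393u² − 7740u + 12096)
  3u⁴ + 24u³ + 111u² + 414u − 1512 = (−(1/81)u − 517/6561)(−243u³ − 393u² − 7740u + 12096) + (−(33950/2187)u² − (33950/729)u − 135800/243)
  −243u³ − 393u² − 7740u + 12096 = ((531441/33950)u − 52488/2425)(−(33950/2187)u² − (33950/729)u − 135800/243) + (0)
Last nonzero remainder: −(33950/2187)u² − (33950/729)u − 135800/243. Dividing through by −33950/2187 gives the monic gcd u² + 3u + 36.

u² + 3u + 36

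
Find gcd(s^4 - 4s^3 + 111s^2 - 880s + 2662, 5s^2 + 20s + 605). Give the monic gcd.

s^2 + 4s + 121

Euclidean algorithm in ℚ[s]:
  s^4 - 4s^3 + 111s^2 - 880s + 2662 = ((1/5)s^2 - (8/5)s + 22/5)(5s^2 + 20s + 605) + (0)
Last nonzero remainder: 5s^2 + 20s + 605. Dividing through by 5 gives the monic gcd s^2 + 4s + 121.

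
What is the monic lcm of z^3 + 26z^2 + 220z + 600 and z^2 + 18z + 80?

Repeated division with remainder:
  z^3 + 26z^2 + 220z + 600 = (z + 8)(z^2 + 18z + 80) + (-4z - 40)
  z^2 + 18z + 80 = (-(1/4)z - 2)(-4z - 40) + (0)
Last nonzero remainder: -4z - 40. Dividing through by -4 gives the monic gcd z + 10.
Then lcm(f, g) = f·g / gcd(f, g); expanding and making the result monic gives the answer.

z^4 + 34z^3 + 428z^2 + 2360z + 4800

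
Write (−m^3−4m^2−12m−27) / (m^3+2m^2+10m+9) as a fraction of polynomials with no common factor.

(−m−3)/(m+1)

Apply the Euclidean algorithm:
  −m^3−4m^2−12m−27 = (−1)(m^3+2m^2+10m+9) + (−2m^2−2m−18)
  m^3+2m^2+10m+9 = (−(1/2)m−1/2)(−2m^2−2m−18) + (0)
Last nonzero remainder: −2m^2−2m−18. Dividing through by −2 gives the monic gcd m^2+m+9.
Cancel m^2+m+9 from numerator and denominator to get the reduced form.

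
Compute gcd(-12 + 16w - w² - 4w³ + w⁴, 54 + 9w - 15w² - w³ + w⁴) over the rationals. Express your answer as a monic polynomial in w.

Euclidean algorithm in ℚ[w]:
  w⁴ - 4w³ - w² + 16w - 12 = (w⁴ - w³ - 15w² + 9w + 54) + (-3w³ + 14w² + 7w - 66)
  w⁴ - w³ - 15w² + 9w + 54 = (-(1/3)w - 11/9)(-3w³ + 14w² + 7w - 66) + ((40/9)w² - (40/9)w - 80/3)
  -3w³ + 14w² + 7w - 66 = (-(27/40)w + 99/40)((40/9)w² - (40/9)w - 80/3) + (0)
Last nonzero remainder: (40/9)w² - (40/9)w - 80/3. Dividing through by 40/9 gives the monic gcd w² - w - 6.

-6 - w + w²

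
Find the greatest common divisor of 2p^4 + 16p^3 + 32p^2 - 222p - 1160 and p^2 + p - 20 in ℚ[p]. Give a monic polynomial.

p^2 + p - 20

Apply the Euclidean algorithm:
  2p^4 + 16p^3 + 32p^2 - 222p - 1160 = (2p^2 + 14p + 58)(p^2 + p - 20) + (0)
The last nonzero remainder p^2 + p - 20 is already monic.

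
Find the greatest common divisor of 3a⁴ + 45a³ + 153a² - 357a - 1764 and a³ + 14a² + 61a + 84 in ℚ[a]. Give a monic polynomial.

Apply the Euclidean algorithm:
  3a⁴ + 45a³ + 153a² - 357a - 1764 = (3a + 3)(a³ + 14a² + 61a + 84) + (-72a² - 792a - 2016)
  a³ + 14a² + 61a + 84 = (-(1/72)a - 1/24)(-72a² - 792a - 2016) + (0)
Last nonzero remainder: -72a² - 792a - 2016. Dividing through by -72 gives the monic gcd a² + 11a + 28.

a² + 11a + 28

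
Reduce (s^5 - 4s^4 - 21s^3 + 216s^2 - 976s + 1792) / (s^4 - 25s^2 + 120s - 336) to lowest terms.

Repeated division with remainder:
  s^5 - 4s^4 - 21s^3 + 216s^2 - 976s + 1792 = (s - 4)(s^4 - 25s^2 + 120s - 336) + (4s^3 - 4s^2 - 160s + 448)
  s^4 - 25s^2 + 120s - 336 = ((1/4)s + 1/4)(4s^3 - 4s^2 - 160s + 448) + (16s^2 + 48s - 448)
  4s^3 - 4s^2 - 160s + 448 = ((1/4)s - 1)(16s^2 + 48s - 448) + (0)
Last nonzero remainder: 16s^2 + 48s - 448. Dividing through by 16 gives the monic gcd s^2 + 3s - 28.
Cancel s^2 + 3s - 28 from numerator and denominator to get the reduced form.

(s^3 - 7s^2 + 28s - 64)/(s^2 - 3s + 12)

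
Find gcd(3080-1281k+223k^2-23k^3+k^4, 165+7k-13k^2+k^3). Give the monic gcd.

Repeated division with remainder:
  k^4-23k^3+223k^2-1281k+3080 = (k-10)(k^3-13k^2+7k+165) + (86k^2-1376k+4730)
  k^3-13k^2+7k+165 = ((1/86)k+3/86)(86k^2-1376k+4730) + (0)
Last nonzero remainder: 86k^2-1376k+4730. Dividing through by 86 gives the monic gcd k^2-16k+55.

55-16k+k^2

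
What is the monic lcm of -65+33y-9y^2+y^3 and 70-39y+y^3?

By polynomial division,
  y^3-9y^2+33y-65 = (y^3-39y+70) + (-9y^2+72y-135)
  y^3-39y+70 = (-(1/9)y-8/9)(-9y^2+72y-135) + (10y-50)
  -9y^2+72y-135 = (-(9/10)y+27/10)(10y-50) + (0)
Last nonzero remainder: 10y-50. Dividing through by 10 gives the monic gcd y-5.
Then lcm(f, g) = f·g / gcd(f, g); expanding and making the result monic gives the answer.

910-787y+226y^2-26y^3-4y^4+y^5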